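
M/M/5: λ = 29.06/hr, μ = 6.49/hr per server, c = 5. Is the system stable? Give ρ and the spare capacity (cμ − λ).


Total capacity cμ = 5·6.49 = 32.45/hr
ρ = λ/(cμ) = 29.06/32.45 = 0.8955
Stable ⇔ ρ < 1: YES
Spare capacity = cμ − λ = 32.45 − 29.06 = 3.39/hr

Final: ρ = 0.8955; stable; margin = 3.39/hr


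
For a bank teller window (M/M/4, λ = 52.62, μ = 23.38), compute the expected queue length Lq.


a = λ/μ = 2.2506; ρ = a/4 = 0.5627
P₀ = 0.098737
Lq = P₀·a^c·ρ / (c!·(1−ρ)²) = 0.098737·25.65815·0.5627/(24·0.19127)
= 0.31053

Final: 0.31053


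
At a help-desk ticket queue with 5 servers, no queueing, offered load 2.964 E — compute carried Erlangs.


B(5,2.964) = 0.106987 (Erlang-B)
Carried load = a(1 − B) = 2.964·(1 − 0.106987) = 2.964·0.893013 = 2.6469 E

Final: 2.6469 Erlangs


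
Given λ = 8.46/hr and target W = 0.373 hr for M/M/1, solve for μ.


W = 1/(μ−λ) ⇒ μ − λ = 1/W = 1/0.373 = 2.6810
μ = λ + 1/W = 8.46 + 2.6810 = 11.1410 per hr

Final: 11.1410 /hr


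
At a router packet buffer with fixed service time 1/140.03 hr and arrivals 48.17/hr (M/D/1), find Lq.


ρ = 48.17/140.03 = 0.3440
M/D/1: Lq = ρ²/(2(1−ρ)) = 0.1183/(2·0.6560) = 0.09019

Final: 0.09019


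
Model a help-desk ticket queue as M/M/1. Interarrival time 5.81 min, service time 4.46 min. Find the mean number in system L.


λ = 60/5.81 = 10.3270 /hr
μ = 60/4.46 = 13.4529 /hr
ρ = λ/μ = 10.3270/13.4529 = 0.7676
L = ρ/(1−ρ) = 0.7676/0.2324 = 3.3037

Final: 3.3037


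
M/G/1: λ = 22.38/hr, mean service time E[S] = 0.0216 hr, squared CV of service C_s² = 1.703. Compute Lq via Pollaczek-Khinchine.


ρ = λ·E[S] = 22.38·0.0216 = 0.4834
Lq = ρ²(1+C_s²)/(2(1−ρ)) = 0.2337·(1+1.703)/(2·0.5166)
= 0.2337·2.7030/1.0332 = 0.61136

Final: 0.61136


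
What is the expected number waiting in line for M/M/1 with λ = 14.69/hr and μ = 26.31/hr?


ρ = 14.69/26.31 = 0.5583
Lq = ρ²/(1−ρ) = 0.3117/0.4417 = 0.7059

Final: 0.7059


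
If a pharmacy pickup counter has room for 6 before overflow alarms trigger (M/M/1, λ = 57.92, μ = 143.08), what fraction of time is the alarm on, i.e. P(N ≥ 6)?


ρ = 57.92/143.08 = 0.4048
P(N ≥ n) = ρ^n = 0.4048^6 = 0.004400

Final: 0.004400


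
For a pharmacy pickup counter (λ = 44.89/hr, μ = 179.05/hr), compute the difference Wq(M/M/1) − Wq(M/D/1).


ρ = 44.89/179.05 = 0.2507
Wq(M/M/1) = ρ/(μ−λ) = 0.2507/134.16 = 0.001869 hr
Wq(M/D/1) = ρ/(2(μ−λ)) = 0.0009344 hr
Savings = 0.001869 − 0.0009344 = 0.0009344 hr

Final: 0.0009344 hr


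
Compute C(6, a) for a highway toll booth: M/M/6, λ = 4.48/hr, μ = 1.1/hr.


a = λ/μ = 4.0727; ρ = a/6 = 0.6788
P₀ = 0.015347 (from M/M/c formula)
C(c,a) = [a^c/(c!(1−ρ))]·P₀ = [4563.64625/(720·0.3212)]·0.015347
= 19.73275·0.015347 = 0.302836

Final: 0.302836


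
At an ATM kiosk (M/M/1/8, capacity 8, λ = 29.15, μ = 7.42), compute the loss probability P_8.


ρ = λ/μ = 29.15/7.42 = 3.9286
P_K = (1−ρ)ρ^K/(1−ρ^(K+1)) = (-2.9286·56738.419051)/(1 − 222900.931987)
= -166162.512936/-222899.931987 = 0.745458

Final: 0.745458


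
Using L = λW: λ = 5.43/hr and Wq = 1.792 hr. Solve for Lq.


Lq = λWq = 5.43·1.792 = 9.7306

Final: 9.7306


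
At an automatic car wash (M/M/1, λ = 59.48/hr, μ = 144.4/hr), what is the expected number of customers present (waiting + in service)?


ρ = λ/μ = 59.48/144.4 = 0.4119
L = ρ/(1−ρ) = 0.4119/(1 − 0.4119) = 0.4119/0.5881 = 0.7004

Final: 0.7004


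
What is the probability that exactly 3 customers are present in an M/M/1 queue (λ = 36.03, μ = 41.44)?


ρ = 36.03/41.44 = 0.8694
P_n = (1−ρ)·ρ^n = (1 − 0.8694)·0.8694^3 = 0.1306·0.657254 = 0.085805

Final: 0.085805


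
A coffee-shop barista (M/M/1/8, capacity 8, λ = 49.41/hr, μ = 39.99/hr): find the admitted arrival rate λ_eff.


ρ = 1.2356; P_K = (1−ρ)ρ^8/(1−ρ^9) = 0.224034
λ_eff = λ(1 − P_K) = 49.41·(1 − 0.224034) = 49.41·0.775966 = 38.3405 /hr

Final: 38.3405 /hr


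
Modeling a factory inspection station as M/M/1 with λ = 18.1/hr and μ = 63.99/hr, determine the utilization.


ρ = λ/μ = 18.1/63.99 = 0.2829

Final: 0.2829


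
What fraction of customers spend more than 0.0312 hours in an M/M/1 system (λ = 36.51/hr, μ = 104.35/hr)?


W ~ Exponential(μ−λ) for M/M/1.
μ − λ = 104.35 − 36.51 = 67.8400
P(W > t) = e^{−(μ−λ)t} = e^{−2.1166} = 0.120439

Final: 0.120439


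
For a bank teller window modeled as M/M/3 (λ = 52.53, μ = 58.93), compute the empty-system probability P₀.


a = λ/μ = 52.53/58.93 = 0.8914; ρ = a/c = 0.2971
Σ_{k=0}^{2} a^k/k! (terms k=0..2) = 1.00000 + 0.89140 + 0.39729 = 2.28869
Tail: a^3/(3!(1−ρ)) = 0.70829/(6·0.7029) = 0.16795
P₀ = 1/(2.28869 + 0.16795) = 1/2.45664 = 0.407059

Final: 0.407059


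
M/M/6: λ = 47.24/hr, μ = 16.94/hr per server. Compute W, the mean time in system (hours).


a = 2.7887; ρ = 0.4648; P₀ = 0.060838
Lq = P₀·a^c·ρ/(c!(1−ρ)²) = 0.06448
Wq = Lq/λ = 0.06448/47.24 = 0.001365 hr
W = Wq + 1/μ = 0.001365 + 0.05903 = 0.06040 hr

Final: 0.06040 hr


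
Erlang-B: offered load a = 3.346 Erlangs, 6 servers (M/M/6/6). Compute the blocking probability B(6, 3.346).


B(c,a) = (a^c/c!) / Σ_{k=0}^{c} a^k/k!
a^6/6! = 1.949051
Σ terms (k=0..6): 1.00000 + 3.34600 + 5.59786 + 6.24348 + 5.22267 + 3.49501 + 1.94905 = 26.854065
B = 1.949051/26.854065 = 0.072579

Final: 0.072579


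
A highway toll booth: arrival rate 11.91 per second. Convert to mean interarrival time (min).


Mean interarrival time = 1/λ = 1/11.91 second = 0.08396 second
In minutes: 0.08396 × 0.0166667 = 0.001399 min

Final: 0.001399 min


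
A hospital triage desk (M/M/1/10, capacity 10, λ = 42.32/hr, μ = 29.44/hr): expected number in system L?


ρ = 42.32/29.44 = 1.4375
L = ρ[1 − (K+1)ρ^K + Kρ^(K+1)] / [(1−ρ)(1−ρ^(K+1))]
Numerator: 1.4375·(1 − 11·37.677192 + 10·54.160964) = 184.230754
Denominator: (-0.4375)·(-53.160964) = 23.257922
L = 184.230754/23.257922 = 7.9212

Final: 7.9212


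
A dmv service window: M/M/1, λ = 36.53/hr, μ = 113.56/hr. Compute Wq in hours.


ρ = 36.53/113.56 = 0.3217
Wq = ρ/(μ−λ) = 0.3217/(113.56 − 36.53) = 0.3217/77.03 = 0.004176 hr

Final: 0.004176 hr


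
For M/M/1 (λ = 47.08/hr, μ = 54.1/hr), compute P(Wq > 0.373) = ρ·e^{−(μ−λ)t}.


ρ = 47.08/54.1 = 0.8702
P(Wq > t) = ρ·e^{−(μ−λ)t} = 0.8702·e^{−2.6185}
= 0.8702·0.072915 = 0.063454

Final: 0.063454


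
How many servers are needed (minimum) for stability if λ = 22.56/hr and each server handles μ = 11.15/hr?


Stability requires cμ > λ ⇔ c > λ/μ.
λ/μ = 22.56/11.15 = 2.0233
Minimum integer c = ⌊2.0233⌋ + 1 = 3
Check: 3·11.15 = 33.45 > 22.56, while 2·11.15 = 22.30 ≤ 22.56

Final: 3 servers


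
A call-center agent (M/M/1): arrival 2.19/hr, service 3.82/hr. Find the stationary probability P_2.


ρ = 2.19/3.82 = 0.5733
P_n = (1−ρ)·ρ^n = (1 − 0.5733)·0.5733^2 = 0.4267·0.328671 = 0.140244

Final: 0.140244


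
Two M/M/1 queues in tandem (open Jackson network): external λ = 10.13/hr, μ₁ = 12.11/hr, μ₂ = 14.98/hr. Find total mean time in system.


Each node sees arrival rate λ = 10.13/hr (tandem ⇒ throughput preserved).
W₁ = 1/(μ₁−λ) = 1/(12.11−10.13) = 0.50505 hr
W₂ = 1/(μ₂−λ) = 1/(14.98−10.13) = 0.20619 hr
W_total = W₁ + W₂ = 0.50505 + 0.20619 = 0.71124 hr

Final: 0.71124 hr


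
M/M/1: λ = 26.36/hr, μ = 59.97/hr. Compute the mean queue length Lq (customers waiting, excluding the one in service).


ρ = 26.36/59.97 = 0.4396
Lq = ρ²/(1−ρ) = 0.1932/0.5604 = 0.3447

Final: 0.3447


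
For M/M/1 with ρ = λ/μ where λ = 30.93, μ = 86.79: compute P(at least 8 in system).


ρ = 30.93/86.79 = 0.3564
P(N ≥ n) = ρ^n = 0.3564^8 = 0.0002602

Final: 0.0002602


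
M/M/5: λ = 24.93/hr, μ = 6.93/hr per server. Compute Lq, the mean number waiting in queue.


a = λ/μ = 3.5974; ρ = a/5 = 0.7195
P₀ = 0.022882
Lq = P₀·a^c·ρ / (c!·(1−ρ)²) = 0.022882·602.48359·0.7195/(120·0.07869)
= 1.05037

Final: 1.05037


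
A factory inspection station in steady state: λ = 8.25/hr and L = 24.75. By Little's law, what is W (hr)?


W = L/λ = 24.75/8.25 = 3.0000 hr

Final: 3.0000 hr


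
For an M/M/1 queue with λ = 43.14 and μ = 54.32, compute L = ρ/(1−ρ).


ρ = λ/μ = 43.14/54.32 = 0.7942
L = ρ/(1−ρ) = 0.7942/(1 − 0.7942) = 0.7942/0.2058 = 3.8587

Final: 3.8587


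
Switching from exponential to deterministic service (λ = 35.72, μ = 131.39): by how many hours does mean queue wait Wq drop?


ρ = 35.72/131.39 = 0.2719
Wq(M/M/1) = ρ/(μ−λ) = 0.2719/95.67 = 0.002842 hr
Wq(M/D/1) = ρ/(2(μ−λ)) = 0.001421 hr
Savings = 0.002842 − 0.001421 = 0.001421 hr

Final: 0.001421 hr


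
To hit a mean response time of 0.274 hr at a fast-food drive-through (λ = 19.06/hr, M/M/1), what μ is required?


W = 1/(μ−λ) ⇒ μ − λ = 1/W = 1/0.274 = 3.6496
μ = λ + 1/W = 19.06 + 3.6496 = 22.7096 per hr

Final: 22.7096 /hr


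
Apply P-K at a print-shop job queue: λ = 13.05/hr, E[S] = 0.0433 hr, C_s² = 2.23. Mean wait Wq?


ρ = λ·E[S] = 13.05·0.0433 = 0.5651
E[S²] = E[S]²(1+C_s²) = 0.0433²·(1+2.23) = 0.006056
Wq = λ·E[S²]/(2(1−ρ)) = 13.05·0.006056/(2·0.4349) = 0.09085 hr

Final: 0.09085 hr


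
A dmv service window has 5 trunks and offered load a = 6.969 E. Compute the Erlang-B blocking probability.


B(c,a) = (a^c/c!) / Σ_{k=0}^{c} a^k/k!
a^5/5! = 136.984389
Σ terms (k=0..5): 1.00000 + 6.96900 + 24.28348 + 56.41053 + 98.28124 + 136.98439 = 323.928632
B = 136.984389/323.928632 = 0.422884

Final: 0.422884


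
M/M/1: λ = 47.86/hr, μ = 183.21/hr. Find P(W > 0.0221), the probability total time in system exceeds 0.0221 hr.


W ~ Exponential(μ−λ) for M/M/1.
μ − λ = 183.21 − 47.86 = 135.3500
P(W > t) = e^{−(μ−λ)t} = e^{−2.9912} = 0.050225

Final: 0.050225


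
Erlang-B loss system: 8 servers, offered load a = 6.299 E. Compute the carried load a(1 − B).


B(8,6.299) = 0.138656 (Erlang-B)
Carried load = a(1 − B) = 6.299·(1 − 0.138656) = 6.299·0.861344 = 5.4256 E

Final: 5.4256 Erlangs


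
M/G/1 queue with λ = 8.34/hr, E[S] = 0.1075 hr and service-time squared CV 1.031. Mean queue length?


ρ = λ·E[S] = 8.34·0.1075 = 0.8965
Lq = ρ²(1+C_s²)/(2(1−ρ)) = 0.8038·(1+1.031)/(2·0.1035)
= 0.8038·2.0310/0.2069 = 7.89039

Final: 7.89039


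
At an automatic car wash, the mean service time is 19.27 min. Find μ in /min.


μ = 1/(service time) in consistent units.
1 minute = 1 min, so μ = 1/19.27 = 0.05189 per minute

Final: 0.05189 /min


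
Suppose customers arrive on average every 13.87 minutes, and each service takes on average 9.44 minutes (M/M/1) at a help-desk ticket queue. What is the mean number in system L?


λ = 60/13.87 = 4.3259 /hr
μ = 60/9.44 = 6.3559 /hr
ρ = λ/μ = 4.3259/6.3559 = 0.6806
L = ρ/(1−ρ) = 0.6806/0.3194 = 2.1309

Final: 2.1309


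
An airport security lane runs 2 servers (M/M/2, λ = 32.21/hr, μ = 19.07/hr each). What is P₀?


a = λ/μ = 32.21/19.07 = 1.6890; ρ = a/c = 0.8445
Σ_{k=0}^{1} a^k/k! (terms k=0..1) = 1.00000 + 1.68904 = 2.68904
Tail: a^2/(2!(1−ρ)) = 2.85286/(2·0.1555) = 9.17437
P₀ = 1/(2.68904 + 9.17437) = 1/11.86341 = 0.084293

Final: 0.084293


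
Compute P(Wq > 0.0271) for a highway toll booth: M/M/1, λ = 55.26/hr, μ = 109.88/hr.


ρ = 55.26/109.88 = 0.5029
P(Wq > t) = ρ·e^{−(μ−λ)t} = 0.5029·e^{−1.4802}
= 0.5029·0.227592 = 0.114459

Final: 0.114459


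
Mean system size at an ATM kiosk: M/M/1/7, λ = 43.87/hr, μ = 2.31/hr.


ρ = 43.87/2.31 = 18.9913
L = ρ[1 − (K+1)ρ^K + Kρ^(K+1)] / [(1−ρ)(1−ρ^(K+1))]
Numerator: 18.9913·(1 − 8·891024368.359815 + 7·16921748502.140730) = 2114193002271.301025
Denominator: (-17.9913)·(-16921748501.140730) = 304444964375.501587
L = 2114193002271.301025/304444964375.501587 = 6.9444

Final: 6.9444


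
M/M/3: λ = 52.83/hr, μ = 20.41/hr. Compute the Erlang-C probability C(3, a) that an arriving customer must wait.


a = λ/μ = 2.5884; ρ = a/3 = 0.8628
P₀ = 0.035705 (from M/M/c formula)
C(c,a) = [a^c/(c!(1−ρ))]·P₀ = [17.34254/(6·0.1372)]·0.035705
= 21.06913·0.035705 = 0.752266

Final: 0.752266


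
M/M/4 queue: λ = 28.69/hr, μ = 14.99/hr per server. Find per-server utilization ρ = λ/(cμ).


ρ = λ/(cμ) = 28.69/(4·14.99) = 28.69/59.96 = 0.4785

Final: 0.4785


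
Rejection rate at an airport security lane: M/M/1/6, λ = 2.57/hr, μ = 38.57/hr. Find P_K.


ρ = λ/μ = 2.57/38.57 = 0.06663
P_K = (1−ρ)ρ^K/(1−ρ^(K+1)) = (0.9334·0.00000008752)/(1 − 0.000000005832)
= 0.00000008169/1.000000 = 0.00000008169

Final: 0.00000008169


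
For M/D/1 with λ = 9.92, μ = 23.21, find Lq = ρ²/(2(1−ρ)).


ρ = 9.92/23.21 = 0.4274
M/D/1: Lq = ρ²/(2(1−ρ)) = 0.1827/(2·0.5726) = 0.15951

Final: 0.15951


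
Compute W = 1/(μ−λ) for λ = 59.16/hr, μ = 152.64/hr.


W = 1/(μ−λ) = 1/(152.64 − 59.16) = 1/93.48 = 0.01070 hr

Final: 0.01070 hr


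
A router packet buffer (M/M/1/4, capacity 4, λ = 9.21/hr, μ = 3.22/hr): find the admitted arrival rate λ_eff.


ρ = 2.8602; P_K = (1−ρ)ρ^4/(1−ρ^5) = 0.653795
λ_eff = λ(1 − P_K) = 9.21·(1 − 0.653795) = 9.21·0.346205 = 3.1885 /hr

Final: 3.1885 /hr


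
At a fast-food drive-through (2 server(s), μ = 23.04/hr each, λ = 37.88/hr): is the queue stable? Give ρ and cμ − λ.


Total capacity cμ = 2·23.04 = 46.08/hr
ρ = λ/(cμ) = 37.88/46.08 = 0.8220
Stable ⇔ ρ < 1: YES
Spare capacity = cμ − λ = 46.08 − 37.88 = 8.20/hr

Final: ρ = 0.8220; stable; margin = 8.20/hr


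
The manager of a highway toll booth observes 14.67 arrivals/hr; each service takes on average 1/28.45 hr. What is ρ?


ρ = λ/μ = 14.67/28.45 = 0.5156

Final: 0.5156


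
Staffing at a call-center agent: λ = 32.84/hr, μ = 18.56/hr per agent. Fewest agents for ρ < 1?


Stability requires cμ > λ ⇔ c > λ/μ.
λ/μ = 32.84/18.56 = 1.7694
Minimum integer c = ⌊1.7694⌋ + 1 = 2
Check: 2·18.56 = 37.12 > 32.84, while 1·18.56 = 18.56 ≤ 32.84

Final: 2 servers


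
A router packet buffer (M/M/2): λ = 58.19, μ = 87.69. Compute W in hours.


a = 0.6636; ρ = 0.3318; P₀ = 0.501734
Lq = P₀·a^c·ρ/(c!(1−ρ)²) = 0.08209
Wq = Lq/λ = 0.08209/58.19 = 0.001411 hr
W = Wq + 1/μ = 0.001411 + 0.01140 = 0.01281 hr

Final: 0.01281 hr


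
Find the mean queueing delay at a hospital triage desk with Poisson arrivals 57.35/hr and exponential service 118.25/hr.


ρ = 57.35/118.25 = 0.4850
Wq = ρ/(μ−λ) = 0.4850/(118.25 − 57.35) = 0.4850/60.90 = 0.007964 hr

Final: 0.007964 hr


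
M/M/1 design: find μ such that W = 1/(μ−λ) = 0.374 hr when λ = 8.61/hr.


W = 1/(μ−λ) ⇒ μ − λ = 1/W = 1/0.374 = 2.6738
μ = λ + 1/W = 8.61 + 2.6738 = 11.2838 per hr

Final: 11.2838 /hr


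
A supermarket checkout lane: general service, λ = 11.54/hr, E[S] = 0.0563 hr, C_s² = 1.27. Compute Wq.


ρ = λ·E[S] = 11.54·0.0563 = 0.6497
E[S²] = E[S]²(1+C_s²) = 0.0563²·(1+1.27) = 0.007195
Wq = λ·E[S²]/(2(1−ρ)) = 11.54·0.007195/(2·0.3503) = 0.11852 hr

Final: 0.11852 hr


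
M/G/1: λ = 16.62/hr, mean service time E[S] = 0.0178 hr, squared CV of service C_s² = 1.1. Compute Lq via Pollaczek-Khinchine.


ρ = λ·E[S] = 16.62·0.0178 = 0.2958
Lq = ρ²(1+C_s²)/(2(1−ρ)) = 0.08752·(1+1.1)/(2·0.7042)
= 0.08752·2.1000/1.4083 = 0.13050

Final: 0.13050


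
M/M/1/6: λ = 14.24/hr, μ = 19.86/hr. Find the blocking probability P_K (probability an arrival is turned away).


ρ = λ/μ = 14.24/19.86 = 0.7170
P_K = (1−ρ)ρ^K/(1−ρ^(K+1)) = (0.2830·0.135889)/(1 − 0.097435)
= 0.038454/0.902565 = 0.042605

Final: 0.042605


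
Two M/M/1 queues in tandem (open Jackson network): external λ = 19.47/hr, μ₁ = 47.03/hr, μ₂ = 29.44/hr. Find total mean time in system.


Each node sees arrival rate λ = 19.47/hr (tandem ⇒ throughput preserved).
W₁ = 1/(μ₁−λ) = 1/(47.03−19.47) = 0.03628 hr
W₂ = 1/(μ₂−λ) = 1/(29.44−19.47) = 0.10030 hr
W_total = W₁ + W₂ = 0.03628 + 0.10030 = 0.13659 hr

Final: 0.13659 hr


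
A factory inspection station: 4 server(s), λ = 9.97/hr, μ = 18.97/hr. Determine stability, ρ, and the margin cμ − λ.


Total capacity cμ = 4·18.97 = 75.88/hr
ρ = λ/(cμ) = 9.97/75.88 = 0.1314
Stable ⇔ ρ < 1: YES
Spare capacity = cμ − λ = 75.88 − 9.97 = 65.91/hr

Final: ρ = 0.1314; stable; margin = 65.91/hr


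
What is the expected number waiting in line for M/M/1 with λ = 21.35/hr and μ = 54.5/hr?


ρ = 21.35/54.5 = 0.3917
Lq = ρ²/(1−ρ) = 0.1535/0.6083 = 0.2523

Final: 0.2523


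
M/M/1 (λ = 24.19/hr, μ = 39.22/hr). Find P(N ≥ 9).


ρ = 24.19/39.22 = 0.6168
P(N ≥ n) = ρ^n = 0.6168^9 = 0.012917

Final: 0.012917


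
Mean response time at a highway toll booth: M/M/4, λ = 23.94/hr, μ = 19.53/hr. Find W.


a = 1.2258; ρ = 0.3065; P₀ = 0.292420
Lq = P₀·a^c·ρ/(c!(1−ρ)²) = 0.01753
Wq = Lq/λ = 0.01753/23.94 = 0.0007321 hr
W = Wq + 1/μ = 0.0007321 + 0.05120 = 0.05194 hr

Final: 0.05194 hr


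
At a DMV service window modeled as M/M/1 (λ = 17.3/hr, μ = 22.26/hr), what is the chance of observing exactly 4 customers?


ρ = 17.3/22.26 = 0.7772
P_n = (1−ρ)·ρ^n = (1 − 0.7772)·0.7772^4 = 0.2228·0.364824 = 0.081291

Final: 0.081291


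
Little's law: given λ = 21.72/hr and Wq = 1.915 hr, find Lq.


Lq = λWq = 21.72·1.915 = 41.5938

Final: 41.5938


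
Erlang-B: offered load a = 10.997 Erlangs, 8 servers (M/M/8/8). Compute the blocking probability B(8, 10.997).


B(c,a) = (a^c/c!) / Σ_{k=0}^{c} a^k/k!
a^8/8! = 5304.852061
Σ terms (k=0..8): 1.00000 + 10.99700 + 60.46700 + 221.65188 + 609.37644 + 1340.26254 + 2456.47786 + 3859.12672 + 5304.85206 = 13864.211500
B = 5304.852061/13864.211500 = 0.382629

Final: 0.382629


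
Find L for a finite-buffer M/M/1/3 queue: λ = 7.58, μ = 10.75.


ρ = 7.58/10.75 = 0.7051
L = ρ[1 − (K+1)ρ^K + Kρ^(K+1)] / [(1−ρ)(1−ρ^(K+1))]
Numerator: 0.7051·(1 − 4·0.350576 + 3·0.247197) = 0.239236
Denominator: (0.2949)·(0.752803) = 0.221989
L = 0.239236/0.221989 = 1.0777

Final: 1.0777


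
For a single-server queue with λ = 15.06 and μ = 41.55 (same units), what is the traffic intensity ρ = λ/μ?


ρ = λ/μ = 15.06/41.55 = 0.3625

Final: 0.3625


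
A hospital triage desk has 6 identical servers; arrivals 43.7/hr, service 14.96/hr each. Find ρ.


ρ = λ/(cμ) = 43.7/(6·14.96) = 43.7/89.76 = 0.4869

Final: 0.4869


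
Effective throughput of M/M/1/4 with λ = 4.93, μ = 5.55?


ρ = 0.8883; P_K = (1−ρ)ρ^4/(1−ρ^5) = 0.155619
λ_eff = λ(1 − P_K) = 4.93·(1 − 0.155619) = 4.93·0.844381 = 4.1628 /hr

Final: 4.1628 /hr


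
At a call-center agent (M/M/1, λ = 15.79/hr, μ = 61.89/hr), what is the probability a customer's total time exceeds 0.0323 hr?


W ~ Exponential(μ−λ) for M/M/1.
μ − λ = 61.89 − 15.79 = 46.1000
P(W > t) = e^{−(μ−λ)t} = e^{−1.4890} = 0.225591

Final: 0.225591


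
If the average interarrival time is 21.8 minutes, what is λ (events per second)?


λ = 1/(interarrival time) in consistent units.
1 second = 0.0166667 min, so λ = 0.0166667/21.8 = 0.0007645 per second

Final: 0.0007645 /sec


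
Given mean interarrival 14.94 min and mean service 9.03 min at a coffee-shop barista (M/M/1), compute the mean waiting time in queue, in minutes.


λ = 60/14.94 = 4.0161 /hr
μ = 60/9.03 = 6.6445 /hr
ρ = λ/μ = 4.0161/6.6445 = 0.6044
Wq = ρ/(μ−λ) = 0.6044/(6.6445−4.0161) = 0.22995 hr
In minutes: 0.22995·60 = 13.797 min

Final: 13.797 min


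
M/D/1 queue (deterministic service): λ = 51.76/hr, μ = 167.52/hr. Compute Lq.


ρ = 51.76/167.52 = 0.3090
M/D/1: Lq = ρ²/(2(1−ρ)) = 0.09547/(2·0.6910) = 0.06908

Final: 0.06908


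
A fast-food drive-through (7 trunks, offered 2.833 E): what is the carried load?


B(7,2.833) = 0.017247 (Erlang-B)
Carried load = a(1 − B) = 2.833·(1 − 0.017247) = 2.833·0.982753 = 2.7841 E

Final: 2.7841 Erlangs


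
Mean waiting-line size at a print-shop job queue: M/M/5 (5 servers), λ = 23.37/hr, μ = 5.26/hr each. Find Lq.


a = λ/μ = 4.4430; ρ = a/5 = 0.8886
P₀ = 0.005693
Lq = P₀·a^c·ρ / (c!·(1−ρ)²) = 0.005693·1731.27015·0.8886/(120·0.01241)
= 5.87994

Final: 5.87994


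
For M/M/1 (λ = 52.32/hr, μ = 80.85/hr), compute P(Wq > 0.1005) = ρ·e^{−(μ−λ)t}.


ρ = 52.32/80.85 = 0.6471
P(Wq > t) = ρ·e^{−(μ−λ)t} = 0.6471·e^{−2.8673}
= 0.6471·0.056854 = 0.036792

Final: 0.036792


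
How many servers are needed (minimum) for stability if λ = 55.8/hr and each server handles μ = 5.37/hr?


Stability requires cμ > λ ⇔ c > λ/μ.
λ/μ = 55.8/5.37 = 10.3911
Minimum integer c = ⌊10.3911⌋ + 1 = 11
Check: 11·5.37 = 59.07 > 55.8, while 10·5.37 = 53.70 ≤ 55.8

Final: 11 servers


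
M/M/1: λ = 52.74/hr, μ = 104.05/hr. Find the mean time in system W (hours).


W = 1/(μ−λ) = 1/(104.05 − 52.74) = 1/51.31 = 0.01949 hr

Final: 0.01949 hr


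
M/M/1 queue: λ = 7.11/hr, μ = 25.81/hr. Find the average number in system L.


ρ = λ/μ = 7.11/25.81 = 0.2755
L = ρ/(1−ρ) = 0.2755/(1 − 0.2755) = 0.2755/0.7245 = 0.3802

Final: 0.3802


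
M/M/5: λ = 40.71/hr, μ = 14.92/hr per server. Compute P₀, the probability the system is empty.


a = λ/μ = 40.71/14.92 = 2.7286; ρ = a/c = 0.5457
Σ_{k=0}^{4} a^k/k! (terms k=0..4) = 1.00000 + 2.72855 + 3.72250 + 3.38568 + 2.30950 = 13.14623
Tail: a^5/(5!(1−ρ)) = 151.23816/(120·0.4543) = 2.77426
P₀ = 1/(13.14623 + 2.77426) = 1/15.92049 = 0.062812

Final: 0.062812


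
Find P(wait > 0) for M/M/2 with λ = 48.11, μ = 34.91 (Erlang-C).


a = λ/μ = 1.3781; ρ = a/2 = 0.6891
P₀ = 0.184092 (from M/M/c formula)
C(c,a) = [a^c/(c!(1−ρ))]·P₀ = [1.89920/(2·0.3109)]·0.184092
= 3.05394·0.184092 = 0.562207

Final: 0.562207


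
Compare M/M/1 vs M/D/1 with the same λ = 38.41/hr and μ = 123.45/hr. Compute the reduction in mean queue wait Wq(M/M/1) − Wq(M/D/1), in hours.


ρ = 38.41/123.45 = 0.3111
Wq(M/M/1) = ρ/(μ−λ) = 0.3111/85.04 = 0.003659 hr
Wq(M/D/1) = ρ/(2(μ−λ)) = 0.001829 hr
Savings = 0.003659 − 0.001829 = 0.001829 hr

Final: 0.001829 hr


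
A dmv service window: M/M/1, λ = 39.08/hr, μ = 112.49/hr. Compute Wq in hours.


ρ = 39.08/112.49 = 0.3474
Wq = ρ/(μ−λ) = 0.3474/(112.49 − 39.08) = 0.3474/73.41 = 0.004732 hr

Final: 0.004732 hr


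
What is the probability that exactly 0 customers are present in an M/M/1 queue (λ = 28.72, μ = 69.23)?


ρ = 28.72/69.23 = 0.4148
P_n = (1−ρ)·ρ^n = (1 − 0.4148)·0.4148^0 = 0.5852·1.000000 = 0.585151

Final: 0.585151


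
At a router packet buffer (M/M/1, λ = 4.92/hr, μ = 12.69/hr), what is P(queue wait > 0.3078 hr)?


ρ = 4.92/12.69 = 0.3877
P(Wq > t) = ρ·e^{−(μ−λ)t} = 0.3877·e^{−2.3916}
= 0.3877·0.091483 = 0.035468

Final: 0.035468


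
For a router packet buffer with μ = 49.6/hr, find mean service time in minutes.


Mean service time = 1/μ = 1/49.6 hour = 0.02016 hour
In minutes: 0.02016 × 60 = 1.2097 min

Final: 1.2097 min


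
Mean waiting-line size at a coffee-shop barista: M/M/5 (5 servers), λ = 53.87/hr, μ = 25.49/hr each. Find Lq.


a = λ/μ = 2.1134; ρ = a/5 = 0.4227
P₀ = 0.119625
Lq = P₀·a^c·ρ / (c!·(1−ρ)²) = 0.119625·42.15855·0.4227/(120·0.33330)
= 0.05330

Final: 0.05330


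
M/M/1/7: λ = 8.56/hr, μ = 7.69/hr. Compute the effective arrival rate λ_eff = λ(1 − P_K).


ρ = 1.1131; P_K = (1−ρ)ρ^7/(1−ρ^8) = 0.176527
λ_eff = λ(1 − P_K) = 8.56·(1 − 0.176527) = 8.56·0.823473 = 7.0489 /hr

Final: 7.0489 /hr


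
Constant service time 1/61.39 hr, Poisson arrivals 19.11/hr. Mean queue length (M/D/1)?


ρ = 19.11/61.39 = 0.3113
M/D/1: Lq = ρ²/(2(1−ρ)) = 0.09690/(2·0.6887) = 0.07035

Final: 0.07035


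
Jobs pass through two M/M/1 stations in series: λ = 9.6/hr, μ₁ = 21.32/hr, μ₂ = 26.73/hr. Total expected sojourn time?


Each node sees arrival rate λ = 9.6/hr (tandem ⇒ throughput preserved).
W₁ = 1/(μ₁−λ) = 1/(21.32−9.6) = 0.08532 hr
W₂ = 1/(μ₂−λ) = 1/(26.73−9.6) = 0.05838 hr
W_total = W₁ + W₂ = 0.08532 + 0.05838 = 0.14370 hr

Final: 0.14370 hr


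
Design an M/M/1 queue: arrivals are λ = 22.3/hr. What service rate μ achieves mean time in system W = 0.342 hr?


W = 1/(μ−λ) ⇒ μ − λ = 1/W = 1/0.342 = 2.9240
μ = λ + 1/W = 22.3 + 2.9240 = 25.2240 per hr

Final: 25.2240 /hr


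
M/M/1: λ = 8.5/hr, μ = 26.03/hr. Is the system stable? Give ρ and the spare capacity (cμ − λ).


Total capacity cμ = 1·26.03 = 26.03/hr
ρ = λ/(cμ) = 8.5/26.03 = 0.3265
Stable ⇔ ρ < 1: YES
Spare capacity = cμ − λ = 26.03 − 8.5 = 17.53/hr

Final: ρ = 0.3265; stable; margin = 17.53/hr


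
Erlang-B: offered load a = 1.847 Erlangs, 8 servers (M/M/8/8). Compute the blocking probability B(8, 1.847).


B(c,a) = (a^c/c!) / Σ_{k=0}^{c} a^k/k!
a^8/8! = 0.003359
Σ terms (k=0..8): 1.00000 + 1.84700 + 1.70570 + 1.05015 + 0.48490 + 0.17912 + 0.05514 + 0.01455 + 0.003359 = 6.339927
B = 0.003359/6.339927 = 0.0005298

Final: 0.0005298


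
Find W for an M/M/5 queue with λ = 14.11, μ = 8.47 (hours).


a = 1.6659; ρ = 0.3332; P₀ = 0.188494
Lq = P₀·a^c·ρ/(c!(1−ρ)²) = 0.01510
Wq = Lq/λ = 0.01510/14.11 = 0.001070 hr
W = Wq + 1/μ = 0.001070 + 0.11806 = 0.11913 hr

Final: 0.11913 hr


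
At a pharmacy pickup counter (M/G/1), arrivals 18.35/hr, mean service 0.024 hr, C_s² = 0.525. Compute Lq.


ρ = λ·E[S] = 18.35·0.024 = 0.4404
Lq = ρ²(1+C_s²)/(2(1−ρ)) = 0.1940·(1+0.525)/(2·0.5596)
= 0.1940·1.5250/1.1192 = 0.26428

Final: 0.26428


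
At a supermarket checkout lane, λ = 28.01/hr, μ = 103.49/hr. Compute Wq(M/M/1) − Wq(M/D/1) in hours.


ρ = 28.01/103.49 = 0.2707
Wq(M/M/1) = ρ/(μ−λ) = 0.2707/75.48 = 0.003586 hr
Wq(M/D/1) = ρ/(2(μ−λ)) = 0.001793 hr
Savings = 0.003586 − 0.001793 = 0.001793 hr

Final: 0.001793 hr


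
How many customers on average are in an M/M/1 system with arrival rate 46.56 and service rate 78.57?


ρ = λ/μ = 46.56/78.57 = 0.5926
L = ρ/(1−ρ) = 0.5926/(1 − 0.5926) = 0.5926/0.4074 = 1.4545

Final: 1.4545


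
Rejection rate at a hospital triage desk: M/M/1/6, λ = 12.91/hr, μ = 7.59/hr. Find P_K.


ρ = λ/μ = 12.91/7.59 = 1.7009
P_K = (1−ρ)ρ^K/(1−ρ^(K+1)) = (-0.7009·24.216245)/(1 − 41.189950)
= -16.973705/-40.189950 = 0.422337

Final: 0.422337


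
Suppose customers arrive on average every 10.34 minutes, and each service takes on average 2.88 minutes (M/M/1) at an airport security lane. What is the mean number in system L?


λ = 60/10.34 = 5.8027 /hr
μ = 60/2.88 = 20.8333 /hr
ρ = λ/μ = 5.8027/20.8333 = 0.2785
L = ρ/(1−ρ) = 0.2785/0.7215 = 0.3861

Final: 0.3861


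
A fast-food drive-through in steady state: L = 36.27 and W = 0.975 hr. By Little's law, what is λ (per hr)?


λ = L/W = 36.27/0.975 = 37.2000 /hr

Final: 37.2000 /hr


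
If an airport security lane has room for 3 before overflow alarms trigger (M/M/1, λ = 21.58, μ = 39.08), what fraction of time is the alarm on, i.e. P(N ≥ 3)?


ρ = 21.58/39.08 = 0.5522
P(N ≥ n) = ρ^n = 0.5522^3 = 0.168380

Final: 0.168380


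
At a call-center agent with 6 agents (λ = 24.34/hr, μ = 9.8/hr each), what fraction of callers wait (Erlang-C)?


a = λ/μ = 2.4837; ρ = a/6 = 0.4139
P₀ = 0.082982 (from M/M/c formula)
C(c,a) = [a^c/(c!(1−ρ))]·P₀ = [234.72913/(720·0.5861)]·0.082982
= 0.55628·0.082982 = 0.046161

Final: 0.046161


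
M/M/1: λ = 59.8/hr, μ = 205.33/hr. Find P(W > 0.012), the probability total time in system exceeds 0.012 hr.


W ~ Exponential(μ−λ) for M/M/1.
μ − λ = 205.33 − 59.8 = 145.5300
P(W > t) = e^{−(μ−λ)t} = e^{−1.7464} = 0.174408

Final: 0.174408


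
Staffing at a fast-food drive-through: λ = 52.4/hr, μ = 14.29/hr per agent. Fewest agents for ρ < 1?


Stability requires cμ > λ ⇔ c > λ/μ.
λ/μ = 52.4/14.29 = 3.6669
Minimum integer c = ⌊3.6669⌋ + 1 = 4
Check: 4·14.29 = 57.16 > 52.4, while 3·14.29 = 42.87 ≤ 52.4

Final: 4 servers


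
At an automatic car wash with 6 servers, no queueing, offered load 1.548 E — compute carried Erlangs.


B(6,1.548) = 0.004069 (Erlang-B)
Carried load = a(1 − B) = 1.548·(1 − 0.004069) = 1.548·0.995931 = 1.5417 E

Final: 1.5417 Erlangs


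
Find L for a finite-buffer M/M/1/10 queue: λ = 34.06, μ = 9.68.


ρ = 34.06/9.68 = 3.5186
L = ρ[1 − (K+1)ρ^K + Kρ^(K+1)] / [(1−ρ)(1−ρ^(K+1))]
Numerator: 3.5186·(1 − 11·290865.936143 + 10·1023439.440604) = 24752859.079978
Denominator: (-2.5186)·(-1023438.440604) = 2577626.981604
L = 24752859.079978/2577626.981604 = 9.6030

Final: 9.6030


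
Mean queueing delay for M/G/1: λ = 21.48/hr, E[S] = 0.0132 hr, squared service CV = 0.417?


ρ = λ·E[S] = 21.48·0.0132 = 0.2835
E[S²] = E[S]²(1+C_s²) = 0.0132²·(1+0.417) = 0.0002469
Wq = λ·E[S²]/(2(1−ρ)) = 21.48·0.0002469/(2·0.7165) = 0.003701 hr

Final: 0.003701 hr


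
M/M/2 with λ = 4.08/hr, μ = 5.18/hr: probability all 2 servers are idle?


a = λ/μ = 4.08/5.18 = 0.7876; ρ = a/c = 0.3938
Σ_{k=0}^{1} a^k/k! (terms k=0..1) = 1.00000 + 0.78764 = 1.78764
Tail: a^2/(2!(1−ρ)) = 0.62038/(2·0.6062) = 0.51172
P₀ = 1/(1.78764 + 0.51172) = 1/2.29936 = 0.434903

Final: 0.434903


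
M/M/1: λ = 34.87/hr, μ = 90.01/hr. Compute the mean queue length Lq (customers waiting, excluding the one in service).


ρ = 34.87/90.01 = 0.3874
Lq = ρ²/(1−ρ) = 0.1501/0.6126 = 0.2450

Final: 0.2450


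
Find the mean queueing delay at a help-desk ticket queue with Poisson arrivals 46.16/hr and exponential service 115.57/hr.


ρ = 46.16/115.57 = 0.3994
Wq = ρ/(μ−λ) = 0.3994/(115.57 − 46.16) = 0.3994/69.41 = 0.005754 hr

Final: 0.005754 hr


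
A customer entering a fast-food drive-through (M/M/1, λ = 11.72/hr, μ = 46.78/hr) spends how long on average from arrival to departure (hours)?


W = 1/(μ−λ) = 1/(46.78 − 11.72) = 1/35.06 = 0.02852 hr

Final: 0.02852 hr


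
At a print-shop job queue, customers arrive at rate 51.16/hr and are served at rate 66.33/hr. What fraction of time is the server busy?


ρ = λ/μ = 51.16/66.33 = 0.7713

Final: 0.7713


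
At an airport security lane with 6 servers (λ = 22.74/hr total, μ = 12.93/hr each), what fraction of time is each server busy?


ρ = λ/(cμ) = 22.74/(6·12.93) = 22.74/77.58 = 0.2931

Final: 0.2931


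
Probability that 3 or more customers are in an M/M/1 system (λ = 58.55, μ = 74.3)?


ρ = 58.55/74.3 = 0.7880
P(N ≥ n) = ρ^n = 0.7880^3 = 0.489344

Final: 0.489344


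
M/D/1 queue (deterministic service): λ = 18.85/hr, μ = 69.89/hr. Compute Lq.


ρ = 18.85/69.89 = 0.2697
M/D/1: Lq = ρ²/(2(1−ρ)) = 0.07274/(2·0.7303) = 0.04980

Final: 0.04980


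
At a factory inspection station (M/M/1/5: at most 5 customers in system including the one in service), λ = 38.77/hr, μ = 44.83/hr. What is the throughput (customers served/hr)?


ρ = 0.8648; P_K = (1−ρ)ρ^5/(1−ρ^6) = 0.112433
λ_eff = λ(1 − P_K) = 38.77·(1 − 0.112433) = 38.77·0.887567 = 34.4110 /hr

Final: 34.4110 /hr


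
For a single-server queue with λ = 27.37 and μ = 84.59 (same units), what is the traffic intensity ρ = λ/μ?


ρ = λ/μ = 27.37/84.59 = 0.3236

Final: 0.3236


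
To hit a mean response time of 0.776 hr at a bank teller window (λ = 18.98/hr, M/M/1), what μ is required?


W = 1/(μ−λ) ⇒ μ − λ = 1/W = 1/0.776 = 1.2887
μ = λ + 1/W = 18.98 + 1.2887 = 20.2687 per hr

Final: 20.2687 /hr


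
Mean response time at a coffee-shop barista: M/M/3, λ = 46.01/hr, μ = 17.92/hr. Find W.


a = 2.5675; ρ = 0.8558; P₀ = 0.037833
Lq = P₀·a^c·ρ/(c!(1−ρ)²) = 4.39515
Wq = Lq/λ = 4.39515/46.01 = 0.09553 hr
W = Wq + 1/μ = 0.09553 + 0.05580 = 0.15133 hr

Final: 0.15133 hr


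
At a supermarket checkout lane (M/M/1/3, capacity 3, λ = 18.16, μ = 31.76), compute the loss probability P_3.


ρ = λ/μ = 18.16/31.76 = 0.5718
P_K = (1−ρ)ρ^K/(1−ρ^(K+1)) = (0.4282·0.186942)/(1 − 0.106891)
= 0.080051/0.893109 = 0.089631

Final: 0.089631


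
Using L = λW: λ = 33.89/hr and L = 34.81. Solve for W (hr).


W = L/λ = 34.81/33.89 = 1.0271 hr

Final: 1.0271 hr


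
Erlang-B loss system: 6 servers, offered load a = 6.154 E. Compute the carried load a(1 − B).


B(6,6.154) = 0.275647 (Erlang-B)
Carried load = a(1 − B) = 6.154·(1 − 0.275647) = 6.154·0.724353 = 4.4577 E

Final: 4.4577 Erlangs


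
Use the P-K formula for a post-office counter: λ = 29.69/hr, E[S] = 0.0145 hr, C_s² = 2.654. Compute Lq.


ρ = λ·E[S] = 29.69·0.0145 = 0.4305
Lq = ρ²(1+C_s²)/(2(1−ρ)) = 0.1853·(1+2.654)/(2·0.5695)
= 0.1853·3.6540/1.1390 = 0.59457

Final: 0.59457


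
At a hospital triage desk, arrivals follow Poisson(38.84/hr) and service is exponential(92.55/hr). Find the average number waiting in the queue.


ρ = 38.84/92.55 = 0.4197
Lq = ρ²/(1−ρ) = 0.1761/0.5803 = 0.3035

Final: 0.3035


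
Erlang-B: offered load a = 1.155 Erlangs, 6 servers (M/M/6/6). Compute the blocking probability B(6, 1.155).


B(c,a) = (a^c/c!) / Σ_{k=0}^{c} a^k/k!
a^6/6! = 0.003297
Σ terms (k=0..6): 1.00000 + 1.15500 + 0.66701 + 0.25680 + 0.07415 + 0.01713 + 0.003297 = 3.173389
B = 0.003297/3.173389 = 0.001039

Final: 0.001039


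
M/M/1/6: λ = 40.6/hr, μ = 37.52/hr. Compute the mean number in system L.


ρ = 40.6/37.52 = 1.0821
L = ρ[1 − (K+1)ρ^K + Kρ^(K+1)] / [(1−ρ)(1−ρ^(K+1))]
Numerator: 1.0821·(1 − 7·1.605385 + 6·1.737170) = 0.200540
Denominator: (-0.08209)·(-0.737170) = 0.060514
L = 0.200540/0.060514 = 3.3140

Final: 3.3140


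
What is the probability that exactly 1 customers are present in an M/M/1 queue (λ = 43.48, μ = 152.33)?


ρ = 43.48/152.33 = 0.2854
P_n = (1−ρ)·ρ^n = (1 − 0.2854)·0.2854^1 = 0.7146·0.285433 = 0.203961

Final: 0.203961


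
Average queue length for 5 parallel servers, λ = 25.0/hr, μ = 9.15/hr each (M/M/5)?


a = λ/μ = 2.7322; ρ = a/5 = 0.5464
P₀ = 0.062563
Lq = P₀·a^c·ρ / (c!·(1−ρ)²) = 0.062563·152.26307·0.5464/(120·0.20571)
= 0.21088

Final: 0.21088


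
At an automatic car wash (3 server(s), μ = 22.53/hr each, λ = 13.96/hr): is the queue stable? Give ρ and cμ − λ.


Total capacity cμ = 3·22.53 = 67.59/hr
ρ = λ/(cμ) = 13.96/67.59 = 0.2065
Stable ⇔ ρ < 1: YES
Spare capacity = cμ − λ = 67.59 − 13.96 = 53.63/hr

Final: ρ = 0.2065; stable; margin = 53.63/hr


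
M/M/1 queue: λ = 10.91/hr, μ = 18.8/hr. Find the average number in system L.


ρ = λ/μ = 10.91/18.8 = 0.5803
L = ρ/(1−ρ) = 0.5803/(1 − 0.5803) = 0.5803/0.4197 = 1.3828

Final: 1.3828


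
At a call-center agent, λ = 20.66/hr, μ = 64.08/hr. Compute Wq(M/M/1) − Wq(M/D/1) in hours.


ρ = 20.66/64.08 = 0.3224
Wq(M/M/1) = ρ/(μ−λ) = 0.3224/43.42 = 0.007425 hr
Wq(M/D/1) = ρ/(2(μ−λ)) = 0.003713 hr
Savings = 0.007425 − 0.003713 = 0.003713 hr

Final: 0.003713 hr


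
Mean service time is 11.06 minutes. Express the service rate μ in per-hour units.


μ = 1/(service time) in consistent units.
1 hour = 60 min, so μ = 60/11.06 = 5.4250 per hour

Final: 5.4250 /hr


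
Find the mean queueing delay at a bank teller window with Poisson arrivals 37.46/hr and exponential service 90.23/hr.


ρ = 37.46/90.23 = 0.4152
Wq = ρ/(μ−λ) = 0.4152/(90.23 − 37.46) = 0.4152/52.77 = 0.007867 hr

Final: 0.007867 hr


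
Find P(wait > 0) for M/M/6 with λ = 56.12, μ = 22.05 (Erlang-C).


a = λ/μ = 2.5451; ρ = a/6 = 0.4242
P₀ = 0.077969 (from M/M/c formula)
C(c,a) = [a^c/(c!(1−ρ))]·P₀ = [271.80310/(720·0.5758)]·0.077969
= 0.65560·0.077969 = 0.051117

Final: 0.051117


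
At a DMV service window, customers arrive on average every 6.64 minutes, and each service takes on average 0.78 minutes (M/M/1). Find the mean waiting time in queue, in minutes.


λ = 60/6.64 = 9.0361 /hr
μ = 60/0.78 = 76.9231 /hr
ρ = λ/μ = 9.0361/76.9231 = 0.1175
Wq = ρ/(μ−λ) = 0.1175/(76.9231−9.0361) = 0.001730 hr
In minutes: 0.001730·60 = 0.1038 min

Final: 0.1038 min


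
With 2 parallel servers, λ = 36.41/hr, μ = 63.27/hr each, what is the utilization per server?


ρ = λ/(cμ) = 36.41/(2·63.27) = 36.41/126.54 = 0.2877

Final: 0.2877


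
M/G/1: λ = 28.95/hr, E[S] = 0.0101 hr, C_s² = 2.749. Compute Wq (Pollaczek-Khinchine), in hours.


ρ = λ·E[S] = 28.95·0.0101 = 0.2924
E[S²] = E[S]²(1+C_s²) = 0.0101²·(1+2.749) = 0.0003824
Wq = λ·E[S²]/(2(1−ρ)) = 28.95·0.0003824/(2·0.7076) = 0.007823 hr

Final: 0.007823 hr


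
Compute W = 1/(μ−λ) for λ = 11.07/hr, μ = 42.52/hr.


W = 1/(μ−λ) = 1/(42.52 − 11.07) = 1/31.45 = 0.03180 hr

Final: 0.03180 hr


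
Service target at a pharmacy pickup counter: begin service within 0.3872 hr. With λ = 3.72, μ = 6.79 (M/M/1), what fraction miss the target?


ρ = 3.72/6.79 = 0.5479
P(Wq > t) = ρ·e^{−(μ−λ)t} = 0.5479·e^{−1.1887}
= 0.5479·0.304616 = 0.166888

Final: 0.166888


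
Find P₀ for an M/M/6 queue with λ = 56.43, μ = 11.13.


a = λ/μ = 56.43/11.13 = 5.0701; ρ = a/c = 0.8450
Σ_{k=0}^{5} a^k/k! (terms k=0..5) = 1.00000 + 5.07008 + 12.85286 + 21.72168 + 27.53267 + 27.91857 = 96.09586
Tail: a^6/(6!(1−ρ)) = 16985.92944/(720·0.1550) = 152.21690
P₀ = 1/(96.09586 + 152.21690) = 1/248.31276 = 0.004027

Final: 0.004027


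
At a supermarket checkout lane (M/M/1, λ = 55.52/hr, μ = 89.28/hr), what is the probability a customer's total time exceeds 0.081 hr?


W ~ Exponential(μ−λ) for M/M/1.
μ − λ = 89.28 − 55.52 = 33.7600
P(W > t) = e^{−(μ−λ)t} = e^{−2.7346} = 0.064923

Final: 0.064923


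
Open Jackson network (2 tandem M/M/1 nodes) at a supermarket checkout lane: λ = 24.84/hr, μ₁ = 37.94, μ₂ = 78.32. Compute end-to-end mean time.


Each node sees arrival rate λ = 24.84/hr (tandem ⇒ throughput preserved).
W₁ = 1/(μ₁−λ) = 1/(37.94−24.84) = 0.07634 hr
W₂ = 1/(μ₂−λ) = 1/(78.32−24.84) = 0.01870 hr
W_total = W₁ + W₂ = 0.07634 + 0.01870 = 0.09503 hr

Final: 0.09503 hr


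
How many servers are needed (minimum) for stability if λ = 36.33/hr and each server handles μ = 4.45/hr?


Stability requires cμ > λ ⇔ c > λ/μ.
λ/μ = 36.33/4.45 = 8.1640
Minimum integer c = ⌊8.1640⌋ + 1 = 9
Check: 9·4.45 = 40.05 > 36.33, while 8·4.45 = 35.60 ≤ 36.33

Final: 9 servers


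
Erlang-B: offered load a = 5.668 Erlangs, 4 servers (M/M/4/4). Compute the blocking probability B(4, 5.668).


B(c,a) = (a^c/c!) / Σ_{k=0}^{c} a^k/k!
a^4/4! = 43.003928
Σ terms (k=0..4): 1.00000 + 5.66800 + 16.06311 + 30.34857 + 43.00393 = 96.083613
B = 43.003928/96.083613 = 0.447568

Final: 0.447568


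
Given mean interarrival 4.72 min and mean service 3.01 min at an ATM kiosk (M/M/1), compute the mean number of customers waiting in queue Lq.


λ = 60/4.72 = 12.7119 /hr
μ = 60/3.01 = 19.9336 /hr
ρ = λ/μ = 12.7119/19.9336 = 0.6377
Lq = ρ²/(1−ρ) = 0.4067/0.3623 = 1.1225

Final: 1.1225


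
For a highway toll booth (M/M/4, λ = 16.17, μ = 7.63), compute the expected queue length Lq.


a = λ/μ = 2.1193; ρ = a/4 = 0.5298
P₀ = 0.114431
Lq = P₀·a^c·ρ / (c!·(1−ρ)²) = 0.114431·20.17167·0.5298/(24·0.22107)
= 0.23050

Final: 0.23050
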